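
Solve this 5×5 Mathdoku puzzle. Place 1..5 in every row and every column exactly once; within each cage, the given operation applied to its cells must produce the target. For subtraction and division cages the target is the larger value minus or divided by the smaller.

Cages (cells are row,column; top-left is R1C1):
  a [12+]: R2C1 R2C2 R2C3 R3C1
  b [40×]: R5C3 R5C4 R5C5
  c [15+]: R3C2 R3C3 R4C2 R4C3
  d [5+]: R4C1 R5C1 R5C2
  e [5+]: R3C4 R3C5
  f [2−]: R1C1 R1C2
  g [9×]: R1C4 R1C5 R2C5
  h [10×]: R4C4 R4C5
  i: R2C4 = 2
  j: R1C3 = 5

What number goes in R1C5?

1

Cage j is given, leaving R1C3 = 5.
Cage g needs product 9; hence R1C4 = 3.
Cage g has product 9, so R1C5 = 1.
I is a freebie, so R2C4 = 2.
The 3 cells of cage g must have product 9; hence R2C5 = 3.
2 is placed in column 4, leaving R4C4 = 5.
Row 4 already has 5; hence R4C5 = 2.
Column 4 now contains 5, leaving R5C4 = 4.
Row 5 now contains 4, leaving R5C5 = 5.
Cage a needs sum 12, leaving R3C1 = 2.
Cage c has sum 15, so R3C2 = 5.
Cage c has sum 15; hence R3C3 = 3.
4 is placed in column 4, which forces R3C4 = 1.
Column 5 now contains 2, so R3C5 = 4.
2 is placed in row 4; hence R4C1 = 1.
Cage c needs sum 15, which forces R4C2 = 3.
The 4 cells of cage c must have sum 15, which forces R4C3 = 4.
Cage d has sum 5; hence R5C1 = 3.
Cage d needs sum 5; hence R5C2 = 1.
Row 5 now contains 4; hence R5C3 = 2.
2 is placed in column 1, which forces R1C1 = 4.
Cage f's pair has difference 2; hence R1C2 = 2.
Cage a needs sum 12, so R2C1 = 5.
Column 2 now contains 1, so R2C2 = 4.
Column 3 already has 4, which forces R2C3 = 1.
Completed grid: 4 2 5 3 1 / 5 4 1 2 3 / 2 5 3 1 4 / 1 3 4 5 2 / 3 1 2 4 5.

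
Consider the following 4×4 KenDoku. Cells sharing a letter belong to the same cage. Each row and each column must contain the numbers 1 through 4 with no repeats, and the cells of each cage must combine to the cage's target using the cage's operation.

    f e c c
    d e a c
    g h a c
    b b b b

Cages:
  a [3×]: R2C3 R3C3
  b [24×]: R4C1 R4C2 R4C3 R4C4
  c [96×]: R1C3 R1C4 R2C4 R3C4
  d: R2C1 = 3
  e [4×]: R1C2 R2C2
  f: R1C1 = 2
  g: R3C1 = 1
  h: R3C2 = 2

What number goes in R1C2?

F is a freebie, leaving R1C1 = 2.
Cage c has product 96, so R1C3 = 4.
Row 1 already has 2; hence R1C4 = 3.
D is a freebie, leaving R2C1 = 3.
Row 2 already has 3, so R2C3 = 1.
G is a freebie, leaving R3C1 = 1.
H is a freebie; hence R3C2 = 2.
Column 3 already has 1, which forces R3C3 = 3.
Row 3 already has 2, leaving R3C4 = 4.
Column 1 already has 1; hence R4C1 = 4.
Column 3 already has 3, which forces R4C3 = 2.
Row 4 already has 2, which forces R4C4 = 1.
Row 1 already has 4; hence R1C2 = 1.
Row 2 already has 1, so R2C2 = 4.
Column 4 now contains 4, so R2C4 = 2.
Row 4 already has 1; hence R4C2 = 3.
Filled in: 2 1 4 3 / 3 4 1 2 / 1 2 3 4 / 4 3 2 1.

1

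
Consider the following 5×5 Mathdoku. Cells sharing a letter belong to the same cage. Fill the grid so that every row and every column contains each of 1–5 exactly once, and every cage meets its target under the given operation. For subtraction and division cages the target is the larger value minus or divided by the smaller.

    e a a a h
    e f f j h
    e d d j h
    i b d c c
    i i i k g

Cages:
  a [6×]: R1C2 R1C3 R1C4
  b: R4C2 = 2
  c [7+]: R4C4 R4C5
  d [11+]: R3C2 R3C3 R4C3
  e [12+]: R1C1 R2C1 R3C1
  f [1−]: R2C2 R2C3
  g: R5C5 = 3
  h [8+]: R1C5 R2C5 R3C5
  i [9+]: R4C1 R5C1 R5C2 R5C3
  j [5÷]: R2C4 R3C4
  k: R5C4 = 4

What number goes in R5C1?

2

Cage b is a single given cell, which forces R4C2 = 2.
Cage k is a single given cell, so R5C4 = 4.
Cage g is given; hence R5C5 = 3.
The 4 cells of cage i must have sum 9; hence R4C1 = 1.
The two cells of cage c must have sum 7, so R4C4 = 3.
The two cells of cage c must have sum 7; hence R4C5 = 4.
Row 4 already has 4, so R4C3 = 5.
The only place for 4 in row 1 is R1C1.
In row 1, 5 can only go at R1C5, so R1C5 = 5.
In row 3, 3 can only go at R3C1, so R3C1 = 3.
Column 1 already has 3, leaving R2C1 = 5.
5 is placed in row 2, leaving R2C4 = 1.
Row 2 already has 1, so R2C5 = 2.
Column 4 already has 1, so R3C4 = 5.
Column 5 already has 2; hence R3C5 = 1.
5 is placed in column 1, leaving R5C1 = 2.
2 is placed in row 5, so R5C3 = 1.
The 3 cells of cage a must have product 6; hence R1C2 = 1.
Cage a has product 6, so R1C3 = 3.
Column 4 already has 1; hence R1C4 = 2.
Column 3 now contains 3, so R2C3 = 4.
Row 3 now contains 5; hence R3C2 = 4.
Row 3 already has 1, leaving R3C3 = 2.
1 is placed in row 5, which forces R5C2 = 5.
Row 2 already has 4, leaving R2C2 = 3.
Filled in: 4 1 3 2 5 / 5 3 4 1 2 / 3 4 2 5 1 / 1 2 5 3 4 / 2 5 1 4 3.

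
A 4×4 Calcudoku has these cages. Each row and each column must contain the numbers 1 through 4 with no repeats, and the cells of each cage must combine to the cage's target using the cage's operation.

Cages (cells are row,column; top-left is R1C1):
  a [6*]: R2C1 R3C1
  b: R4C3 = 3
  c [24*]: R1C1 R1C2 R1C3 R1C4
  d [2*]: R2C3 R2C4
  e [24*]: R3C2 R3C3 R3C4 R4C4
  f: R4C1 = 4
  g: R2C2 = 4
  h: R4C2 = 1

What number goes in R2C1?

3

Cage g is given; hence R2C2 = 4.
Cage f is a single given cell, leaving R4C1 = 4.
Cage h is a single given cell, so R4C2 = 1.
Cage b is a single given cell; hence R4C3 = 3.
3 is placed in row 4; hence R4C4 = 2.
The two cells of cage d must have product 2, leaving R2C3 = 2.
Column 4 already has 2, which forces R2C4 = 1.
Cage e needs product 24, which forces R3C2 = 3.
1 is placed in column 4, so R3C4 = 4.
Cage c has product 24, leaving R1C1 = 1.
Column 2 now contains 3, leaving R1C2 = 2.
Cage c needs product 24, leaving R1C3 = 4.
Column 4 now contains 4; hence R1C4 = 3.
Row 2 now contains 2, leaving R2C1 = 3.
3 is placed in row 3, so R3C1 = 2.
Row 3 now contains 4, leaving R3C3 = 1.
Completed grid: 1 2 4 3 / 3 4 2 1 / 2 3 1 4 / 4 1 3 2.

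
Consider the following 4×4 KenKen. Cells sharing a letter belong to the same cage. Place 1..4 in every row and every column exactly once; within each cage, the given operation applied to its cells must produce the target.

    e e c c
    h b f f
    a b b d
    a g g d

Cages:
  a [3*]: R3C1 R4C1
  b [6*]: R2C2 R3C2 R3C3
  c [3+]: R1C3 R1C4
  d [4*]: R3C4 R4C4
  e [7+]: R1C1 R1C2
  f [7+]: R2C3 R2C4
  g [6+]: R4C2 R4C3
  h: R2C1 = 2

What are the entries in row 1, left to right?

4 3 1 2

Cage h is given, leaving R2C1 = 2.
Row 2 needs a 1, and only R2C2 is open for it.
In row 3, 4 can only go at R3C4, so R3C4 = 4.
Cage f needs two cells with sum 7, so R2C3 = 4.
4 is placed in column 4, leaving R2C4 = 3.
4 is placed in column 3, which forces R4C3 = 2.
4 is placed in column 4, leaving R4C4 = 1.
Column 3 now contains 2; hence R1C3 = 1.
Column 4 already has 1, which forces R1C4 = 2.
The two cells of cage a must have product 3, so R3C1 = 1.
The 3 cells of cage b must have product 6, which forces R3C2 = 2.
Column 3 now contains 2; hence R3C3 = 3.
Row 4 already has 1, so R4C1 = 3.
Row 4 already has 2, so R4C2 = 4.
Column 1 now contains 3; hence R1C1 = 4.
Column 2 now contains 4, leaving R1C2 = 3.
Filled in: 4 3 1 2 / 2 1 4 3 / 1 2 3 4 / 3 4 2 1.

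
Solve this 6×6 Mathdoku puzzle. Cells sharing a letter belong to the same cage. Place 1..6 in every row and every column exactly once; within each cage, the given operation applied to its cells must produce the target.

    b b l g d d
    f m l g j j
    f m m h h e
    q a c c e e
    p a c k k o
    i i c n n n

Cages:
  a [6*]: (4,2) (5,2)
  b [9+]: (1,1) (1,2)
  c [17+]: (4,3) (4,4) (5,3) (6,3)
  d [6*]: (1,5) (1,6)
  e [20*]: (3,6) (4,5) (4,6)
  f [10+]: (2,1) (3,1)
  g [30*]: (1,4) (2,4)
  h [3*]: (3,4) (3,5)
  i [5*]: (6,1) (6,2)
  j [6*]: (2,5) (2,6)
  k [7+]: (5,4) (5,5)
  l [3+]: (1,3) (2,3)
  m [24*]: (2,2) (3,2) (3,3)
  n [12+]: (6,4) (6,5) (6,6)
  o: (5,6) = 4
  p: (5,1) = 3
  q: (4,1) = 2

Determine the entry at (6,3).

Q is a freebie, leaving (4,1) = 2.
Cage p is given, which forces (5,1) = 3.
Cage o is given; hence (5,6) = 4.
The 3 cells of cage e must have product 20, which forces (4,5) = 4.
The only place for 5 in row 2 is (2,4).
Column 4 now contains 5, leaving (1,4) = 6.
Column 4 already has 6; hence (4,4) = 3.
Column 4 now contains 3; hence (3,4) = 1.
The two cells of cage h must have product 3, so (3,5) = 3.
Row 3 now contains 1, leaving (3,6) = 5.
Column 6 already has 5, which forces (4,6) = 1.
Column 4 now contains 1, leaving (5,4) = 2.
Cage c needs sum 17, which forces (6,3) = 3.
Column 4 now contains 1; hence (6,4) = 4.
Column 5 already has 3, so (1,5) = 2.
The two cells of cage d must have product 6, so (1,6) = 3.
Column 5 now contains 2, leaving (2,5) = 1.
Column 6 already has 3, leaving (2,6) = 6.
1 is placed in row 4, leaving (4,2) = 6.
Row 4 now contains 6, so (4,3) = 5.
Cage a needs two cells with product 6, so (5,2) = 1.
5 is placed in column 3, so (5,3) = 6.
Cage k needs two cells with sum 7, so (5,5) = 5.
Column 2 already has 1, so (6,2) = 5.
Column 5 now contains 2, leaving (6,5) = 6.
6 is placed in column 6; hence (6,6) = 2.
Cage b needs two cells with sum 9, so (1,1) = 5.
5 is placed in column 2, which forces (1,2) = 4.
Row 1 now contains 2, leaving (1,3) = 1.
Row 2 already has 6, leaving (2,1) = 4.
The 3 cells of cage m must have product 24, so (2,2) = 3.
Row 2 now contains 1, which forces (2,3) = 2.
Cage f's pair has sum 10; hence (3,1) = 6.
Column 2 now contains 4, so (3,2) = 2.
2 is placed in column 3, leaving (3,3) = 4.
5 is placed in row 6, leaving (6,1) = 1.
Completed grid: 5 4 1 6 2 3 / 4 3 2 5 1 6 / 6 2 4 1 3 5 / 2 6 5 3 4 1 / 3 1 6 2 5 4 / 1 5 3 4 6 2.

3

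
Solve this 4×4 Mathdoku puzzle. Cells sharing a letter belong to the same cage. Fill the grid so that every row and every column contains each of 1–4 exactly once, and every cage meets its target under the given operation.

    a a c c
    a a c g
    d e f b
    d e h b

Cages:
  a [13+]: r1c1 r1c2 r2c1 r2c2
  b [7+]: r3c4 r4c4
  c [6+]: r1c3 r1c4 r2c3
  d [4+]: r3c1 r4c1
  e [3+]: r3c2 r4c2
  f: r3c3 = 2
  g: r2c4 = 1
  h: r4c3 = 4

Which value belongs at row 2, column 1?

Cage g is a single given cell, which forces r2c4 = 1.
Cage f is given, leaving r3c3 = 2.
Cage h is a single given cell, so r4c3 = 4.
Row 4 now contains 4, so r4c4 = 3.
Cage c has sum 6, which forces r1c3 = 1.
3 is placed in column 4, which forces r1c4 = 2.
2 is placed in column 3; hence r2c3 = 3.
The two cells of cage d must have sum 4, leaving r3c1 = 3.
Row 3 already has 2, so r3c2 = 1.
3 is placed in column 4, so r3c4 = 4.
Row 4 already has 3; hence r4c1 = 1.
The two cells of cage e must have sum 3, so r4c2 = 2.
3 is placed in column 1, which forces r1c1 = 4.
Cage a has sum 13; hence r1c2 = 3.
The 4 cells of cage a must have sum 13, leaving r2c1 = 2.
Column 2 already has 2; hence r2c2 = 4.
The full grid is 4 3 1 2 / 2 4 3 1 / 3 1 2 4 / 1 2 4 3.

2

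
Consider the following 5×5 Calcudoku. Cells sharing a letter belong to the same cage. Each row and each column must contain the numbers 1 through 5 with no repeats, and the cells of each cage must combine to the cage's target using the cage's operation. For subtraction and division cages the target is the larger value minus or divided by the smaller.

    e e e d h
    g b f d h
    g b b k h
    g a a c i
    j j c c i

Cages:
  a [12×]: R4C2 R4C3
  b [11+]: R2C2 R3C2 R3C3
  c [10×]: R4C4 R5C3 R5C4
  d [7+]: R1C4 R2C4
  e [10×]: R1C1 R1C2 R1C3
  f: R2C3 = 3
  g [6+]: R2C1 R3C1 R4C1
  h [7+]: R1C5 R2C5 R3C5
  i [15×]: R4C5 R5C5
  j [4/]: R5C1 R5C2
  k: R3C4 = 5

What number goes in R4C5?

F is a freebie, which forces R2C3 = 3.
Cage k is given; hence R3C4 = 5.
Column 3 already has 3, which forces R4C3 = 4.
The two cells of cage d must have sum 7, leaving R1C4 = 3.
Cage b has sum 11; hence R2C2 = 5.
Cage d's pair has sum 7, leaving R2C4 = 4.
The 3 cells of cage b must have sum 11; hence R3C2 = 4.
Column 3 now contains 4, so R3C3 = 2.
Row 3 already has 2, which forces R3C5 = 1.
Row 4 already has 4, so R4C2 = 3.
Row 4 now contains 3, leaving R4C5 = 5.
Column 2 now contains 4, which forces R5C2 = 1.
Cage c needs product 10, leaving R5C3 = 5.
Row 5 already has 1, leaving R5C4 = 2.
5 is placed in column 5, which forces R5C5 = 3.
Cage e needs product 10, leaving R1C1 = 5.
Column 2 already has 1, so R1C2 = 2.
Column 3 already has 5, which forces R1C3 = 1.
Cage h has sum 7, so R1C5 = 4.
Column 5 now contains 1, so R2C5 = 2.
1 is placed in row 3, leaving R3C1 = 3.
Column 4 now contains 2, so R4C4 = 1.
Row 5 already has 1, which forces R5C1 = 4.
2 is placed in row 2, which forces R2C1 = 1.
Row 4 already has 1; hence R4C1 = 2.
The full grid is 5 2 1 3 4 / 1 5 3 4 2 / 3 4 2 5 1 / 2 3 4 1 5 / 4 1 5 2 3.

5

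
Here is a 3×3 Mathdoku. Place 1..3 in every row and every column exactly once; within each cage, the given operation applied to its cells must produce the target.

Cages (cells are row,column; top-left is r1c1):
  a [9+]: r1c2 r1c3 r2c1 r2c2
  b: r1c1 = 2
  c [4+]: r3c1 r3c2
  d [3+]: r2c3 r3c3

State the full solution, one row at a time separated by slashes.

2 1 3 / 3 2 1 / 1 3 2

B is a freebie, so r1c1 = 2.
Cage a has sum 9, leaving r2c1 = 3.
Cage a needs sum 9; hence r2c2 = 2.
2 is placed in row 2, leaving r2c3 = 1.
Column 1 now contains 3, leaving r3c1 = 1.
1 is placed in row 3; hence r3c2 = 3.
1 is placed in column 3, leaving r3c3 = 2.
3 is placed in column 2; hence r1c2 = 1.
1 is placed in column 3; hence r1c3 = 3.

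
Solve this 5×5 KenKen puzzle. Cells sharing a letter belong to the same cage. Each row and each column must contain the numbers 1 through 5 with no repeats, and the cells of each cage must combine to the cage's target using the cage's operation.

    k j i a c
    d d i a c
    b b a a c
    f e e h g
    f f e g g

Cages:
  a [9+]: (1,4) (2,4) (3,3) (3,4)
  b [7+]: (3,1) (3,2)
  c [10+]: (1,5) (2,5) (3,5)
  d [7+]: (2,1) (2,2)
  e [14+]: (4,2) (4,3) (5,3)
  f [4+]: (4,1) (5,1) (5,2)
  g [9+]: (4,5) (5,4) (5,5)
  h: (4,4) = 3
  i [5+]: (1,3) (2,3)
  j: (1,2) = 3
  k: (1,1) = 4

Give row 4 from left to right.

Cage k is a single given cell, which forces (1,1) = 4.
Cage j is given; hence (1,2) = 3.
Cage f needs sum 4, which forces (4,1) = 1.
The 3 cells of cage e must have sum 14, so (4,2) = 5.
Cage e has sum 14, leaving (4,3) = 4.
Cage h is a single given cell, which forces (4,4) = 3.
3 is placed in row 4, so (4,5) = 2.
The 3 cells of cage f must have sum 4, leaving (5,1) = 2.
Cage f needs sum 4, leaving (5,2) = 1.
Cage e has sum 14; hence (5,3) = 5.
Row 5 already has 5, so (5,4) = 4.
4 is placed in row 5, so (5,5) = 3.
The two cells of cage i must have sum 5, leaving (1,3) = 2.
Cage i needs two cells with sum 5, so (2,3) = 3.
Cage a needs sum 9, so (3,3) = 1.
Row 2 already has 3, leaving (2,1) = 5.
Cage d needs two cells with sum 7; hence (2,2) = 2.
Row 2 now contains 2; hence (2,4) = 1.
1 is placed in row 2; hence (2,5) = 4.
Column 1 already has 5, which forces (3,1) = 3.
Column 2 now contains 2, which forces (3,2) = 4.
4 is placed in column 5, which forces (3,5) = 5.
Column 4 now contains 1; hence (1,4) = 5.
Column 5 now contains 5; hence (1,5) = 1.
5 is placed in row 3, which forces (3,4) = 2.
The full grid is 4 3 2 5 1 / 5 2 3 1 4 / 3 4 1 2 5 / 1 5 4 3 2 / 2 1 5 4 3.

1 5 4 3 2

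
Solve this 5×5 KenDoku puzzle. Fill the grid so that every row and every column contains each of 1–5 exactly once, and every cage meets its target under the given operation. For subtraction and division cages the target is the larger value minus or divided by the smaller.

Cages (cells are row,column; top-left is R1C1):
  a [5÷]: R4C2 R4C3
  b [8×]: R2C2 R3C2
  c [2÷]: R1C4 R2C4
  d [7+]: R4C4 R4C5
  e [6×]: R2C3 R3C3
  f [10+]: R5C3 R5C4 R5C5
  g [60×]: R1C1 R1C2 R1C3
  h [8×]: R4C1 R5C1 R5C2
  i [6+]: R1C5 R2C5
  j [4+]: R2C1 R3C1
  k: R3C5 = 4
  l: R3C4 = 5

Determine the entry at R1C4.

2

Cage l is a single given cell, so R3C4 = 5.
Cage k is given; hence R3C5 = 4.
The two cells of cage b must have product 8, which forces R2C2 = 4.
4 is placed in row 3, so R3C2 = 2.
2 is placed in row 3; hence R3C3 = 3.
Column 2 now contains 2, which forces R5C2 = 1.
Cage j's pair has sum 4; hence R2C1 = 3.
Column 3 already has 3, leaving R2C3 = 2.
2 is placed in row 2, leaving R2C4 = 1.
1 is placed in row 2, leaving R2C5 = 5.
3 is placed in row 3, which forces R3C1 = 1.
Column 2 now contains 1, which forces R4C2 = 5.
Cage a's pair has quotient 5; hence R4C3 = 1.
Column 5 already has 5, so R4C5 = 3.
Column 3 already has 2; hence R5C3 = 5.
Column 5 already has 3, so R5C5 = 2.
The 3 cells of cage g must have product 60; hence R1C1 = 5.
Column 2 already has 5, so R1C2 = 3.
Column 3 now contains 5, which forces R1C3 = 4.
Cage c's pair has quotient 2, so R1C4 = 2.
Column 5 already has 5, so R1C5 = 1.
The 3 cells of cage h must have product 8, leaving R4C1 = 2.
Cage d needs two cells with sum 7, leaving R4C4 = 4.
2 is placed in row 5, which forces R5C1 = 4.
2 is placed in row 5; hence R5C4 = 3.
Completed grid: 5 3 4 2 1 / 3 4 2 1 5 / 1 2 3 5 4 / 2 5 1 4 3 / 4 1 5 3 2.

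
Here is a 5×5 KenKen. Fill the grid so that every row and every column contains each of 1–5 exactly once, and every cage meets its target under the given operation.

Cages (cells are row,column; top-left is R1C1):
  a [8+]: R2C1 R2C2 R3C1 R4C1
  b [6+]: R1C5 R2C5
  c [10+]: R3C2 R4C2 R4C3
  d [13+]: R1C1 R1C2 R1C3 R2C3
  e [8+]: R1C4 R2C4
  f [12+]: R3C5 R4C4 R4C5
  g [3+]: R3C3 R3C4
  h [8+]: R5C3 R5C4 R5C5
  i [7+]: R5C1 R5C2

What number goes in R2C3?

3

The pair R1C4/R2C4 in column 4 holds {3, 5}, so R4C4 = 4.
Cage b's pair has sum 6, which forces R1C5 = 2.
{3, 5} are confined to R3C5 and R4C5 in column 5, which forces R2C5 = 4.
4 is placed in column 5, leaving R5C5 = 1.
Cage h needs sum 8, leaving R5C3 = 5.
Row 5 already has 1; hence R5C4 = 2.
Column 3 now contains 5, leaving R2C3 = 3.
Row 2 now contains 3; hence R2C4 = 5.
Cage g needs two cells with sum 3, leaving R3C3 = 2.
Column 4 now contains 2, leaving R3C4 = 1.
2 is placed in column 3, so R4C3 = 1.
Cage d needs sum 13, which forces R1C1 = 5.
The 4 cells of cage d must have sum 13; hence R1C2 = 1.
1 is placed in column 3, which forces R1C3 = 4.
5 is placed in column 4; hence R1C4 = 3.
Cage a has sum 8, which forces R2C1 = 1.
The 4 cells of cage a must have sum 8, leaving R2C2 = 2.
The 4 cells of cage a must have sum 8, so R3C1 = 3.
The 3 cells of cage c must have sum 10; hence R3C2 = 4.
Row 3 now contains 3, so R3C5 = 5.
Row 4 already has 1, leaving R4C1 = 2.
The 3 cells of cage c must have sum 10; hence R4C2 = 5.
Column 5 now contains 5, so R4C5 = 3.
Column 1 already has 3, so R5C1 = 4.
Column 2 now contains 4, which forces R5C2 = 3.
Completed grid: 5 1 4 3 2 / 1 2 3 5 4 / 3 4 2 1 5 / 2 5 1 4 3 / 4 3 5 2 1.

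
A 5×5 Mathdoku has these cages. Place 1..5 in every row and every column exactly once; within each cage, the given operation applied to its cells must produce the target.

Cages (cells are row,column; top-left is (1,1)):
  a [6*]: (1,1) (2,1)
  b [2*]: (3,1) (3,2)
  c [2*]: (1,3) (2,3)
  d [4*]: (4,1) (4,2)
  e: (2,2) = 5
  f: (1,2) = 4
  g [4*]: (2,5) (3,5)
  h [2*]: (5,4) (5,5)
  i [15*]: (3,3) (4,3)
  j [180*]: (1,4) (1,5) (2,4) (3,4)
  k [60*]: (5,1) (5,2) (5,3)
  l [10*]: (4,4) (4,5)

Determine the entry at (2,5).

Cage f is given, which forces (1,2) = 4.
Row 1 already has 4, leaving (1,4) = 5.
The 4 cells of cage j must have product 180, so (1,5) = 3.
E is a freebie, so (2,2) = 5.
Column 2 already has 4, which forces (4,2) = 1.
5 is placed in column 4, which forces (4,4) = 2.
Row 4 already has 2, leaving (4,5) = 5.
Column 2 already has 5; hence (5,2) = 3.
2 is placed in column 4, leaving (5,4) = 1.
1 is placed in row 5, so (5,5) = 2.
Row 1 already has 3, so (1,1) = 2.
2 is placed in row 1, leaving (1,3) = 1.
Cage a needs two cells with product 6, which forces (2,1) = 3.
Column 3 already has 1, which forces (2,3) = 2.
Row 2 already has 3, so (2,4) = 4.
Row 2 already has 4, leaving (2,5) = 1.
Cage b's pair has product 2, which forces (3,1) = 1.
1 is placed in column 2, which forces (3,2) = 2.
The two cells of cage i must have product 15, leaving (3,3) = 5.
4 is placed in column 4, leaving (3,4) = 3.
Column 5 already has 1, which forces (3,5) = 4.
1 is placed in row 4; hence (4,1) = 4.
Row 4 now contains 5; hence (4,3) = 3.
4 is placed in column 1; hence (5,1) = 5.
Column 3 already has 5; hence (5,3) = 4.
The full grid is 2 4 1 5 3 / 3 5 2 4 1 / 1 2 5 3 4 / 4 1 3 2 5 / 5 3 4 1 2.

1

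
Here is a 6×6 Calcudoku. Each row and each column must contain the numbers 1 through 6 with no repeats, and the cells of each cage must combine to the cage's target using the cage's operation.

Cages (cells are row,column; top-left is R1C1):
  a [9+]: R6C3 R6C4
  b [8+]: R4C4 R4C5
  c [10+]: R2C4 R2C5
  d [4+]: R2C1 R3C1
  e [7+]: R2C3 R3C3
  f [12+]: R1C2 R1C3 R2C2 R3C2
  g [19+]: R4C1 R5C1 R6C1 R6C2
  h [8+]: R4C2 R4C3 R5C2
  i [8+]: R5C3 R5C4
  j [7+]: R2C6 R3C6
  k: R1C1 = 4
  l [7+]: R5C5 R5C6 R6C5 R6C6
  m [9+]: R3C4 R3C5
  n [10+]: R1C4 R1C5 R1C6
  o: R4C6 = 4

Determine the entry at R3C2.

K is a freebie, so R1C1 = 4.
O is a freebie, so R4C6 = 4.
Row 5 needs a 4, and only R5C2 is open for it.
In column 4, 1 can only go at R1C4, so R1C4 = 1.
In row 1, 5 can only go at R1C2, so R1C2 = 5.
Column 2 now contains 5; hence R6C2 = 6.
Row 1 needs a 2, and only R1C3 is open for it.
The only place for 5 in row 2 is R2C6.
Cage j needs two cells with sum 7, leaving R3C6 = 2.
Cage f has sum 12, which forces R2C2 = 2.
Row 3 already has 2, which forces R3C2 = 3.
3 is placed in column 2, which forces R4C2 = 1.
Row 4 now contains 1, which forces R4C3 = 3.
The two cells of cage d must have sum 4, leaving R2C1 = 3.
Row 3 now contains 3, so R3C1 = 1.
Row 3 now contains 1, so R3C3 = 6.
6 is placed in column 3; hence R5C3 = 5.
Column 3 already has 5, which forces R6C3 = 4.
Row 6 already has 4; hence R6C4 = 5.
6 is placed in column 3, so R2C3 = 1.
Column 4 already has 5, so R3C4 = 4.
Cage m needs two cells with sum 9; hence R3C5 = 5.
Cage g has sum 19; hence R4C1 = 5.
Cage g needs sum 19, leaving R5C1 = 6.
The two cells of cage i must have sum 8; hence R5C4 = 3.
3 is placed in row 5, which forces R5C6 = 1.
Row 6 now contains 5; hence R6C1 = 2.
Row 6 now contains 2; hence R6C5 = 1.
Column 6 now contains 1, so R6C6 = 3.
Cage n has sum 10, leaving R1C5 = 3.
3 is placed in column 6, leaving R1C6 = 6.
Column 4 already has 4; hence R2C4 = 6.
Cage c's pair has sum 10; hence R2C5 = 4.
Column 4 already has 6, which forces R4C4 = 2.
Row 4 already has 2, which forces R4C5 = 6.
Row 5 already has 1, so R5C5 = 2.
Completed grid: 4 5 2 1 3 6 / 3 2 1 6 4 5 / 1 3 6 4 5 2 / 5 1 3 2 6 4 / 6 4 5 3 2 1 / 2 6 4 5 1 3.

3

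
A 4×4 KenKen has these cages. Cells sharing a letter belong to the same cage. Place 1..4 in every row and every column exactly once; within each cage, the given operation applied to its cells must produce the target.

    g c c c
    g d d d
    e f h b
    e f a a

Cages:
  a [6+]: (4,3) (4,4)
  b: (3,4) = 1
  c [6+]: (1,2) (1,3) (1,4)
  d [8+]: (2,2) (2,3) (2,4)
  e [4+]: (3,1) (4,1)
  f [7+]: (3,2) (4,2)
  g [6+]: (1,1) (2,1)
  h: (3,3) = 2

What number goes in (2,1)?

2

Cage h is a single given cell; hence (3,3) = 2.
B is a freebie; hence (3,4) = 1.
Column 3 now contains 2, leaving (4,3) = 4.
4 is placed in row 4, so (4,4) = 2.
Cage c needs sum 6, leaving (1,2) = 2.
Cage c needs sum 6, which forces (1,3) = 1.
Column 4 now contains 2, which forces (1,4) = 3.
Column 3 now contains 1, so (2,3) = 3.
Column 4 now contains 3, leaving (2,4) = 4.
1 is placed in row 3; hence (3,1) = 3.
The two cells of cage f must have sum 7, so (3,2) = 4.
Cage e's pair has sum 4, leaving (4,1) = 1.
4 is placed in row 4, so (4,2) = 3.
Row 1 now contains 2; hence (1,1) = 4.
4 is placed in row 2, leaving (2,1) = 2.
4 is placed in row 2, which forces (2,2) = 1.
Filled in: 4 2 1 3 / 2 1 3 4 / 3 4 2 1 / 1 3 4 2.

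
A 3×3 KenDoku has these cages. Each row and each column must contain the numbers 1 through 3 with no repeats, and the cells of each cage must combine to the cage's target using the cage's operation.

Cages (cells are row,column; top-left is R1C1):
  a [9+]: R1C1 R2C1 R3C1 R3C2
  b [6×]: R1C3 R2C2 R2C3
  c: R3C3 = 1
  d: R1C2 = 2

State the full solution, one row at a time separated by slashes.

1 2 3 / 3 1 2 / 2 3 1

D is a freebie, so R1C2 = 2.
Cage a needs sum 9, which forces R3C2 = 3.
Cage c is given; hence R3C3 = 1.
Column 3 already has 1, leaving R1C3 = 3.
Column 2 already has 3, leaving R2C2 = 1.
Cage b has product 6, which forces R2C3 = 2.
Row 3 already has 1, which forces R3C1 = 2.
3 is placed in row 1, leaving R1C1 = 1.
Row 2 now contains 1, which forces R2C1 = 3.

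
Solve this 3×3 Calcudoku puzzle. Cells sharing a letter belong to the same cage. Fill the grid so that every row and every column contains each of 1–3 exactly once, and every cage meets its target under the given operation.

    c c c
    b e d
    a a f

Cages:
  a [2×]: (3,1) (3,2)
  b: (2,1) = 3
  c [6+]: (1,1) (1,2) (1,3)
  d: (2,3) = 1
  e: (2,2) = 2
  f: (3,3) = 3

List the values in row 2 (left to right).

3 2 1

Cage b is given, leaving (2,1) = 3.
Cage e is given; hence (2,2) = 2.
Cage d is a single given cell, leaving (2,3) = 1.
Column 2 now contains 2, leaving (3,2) = 1.
F is a freebie, leaving (3,3) = 3.
Cage c needs sum 6; hence (1,1) = 1.
Column 2 now contains 1, leaving (1,2) = 3.
Column 3 now contains 3, so (1,3) = 2.
1 is placed in row 3; hence (3,1) = 2.
Completed grid: 1 3 2 / 3 2 1 / 2 1 3.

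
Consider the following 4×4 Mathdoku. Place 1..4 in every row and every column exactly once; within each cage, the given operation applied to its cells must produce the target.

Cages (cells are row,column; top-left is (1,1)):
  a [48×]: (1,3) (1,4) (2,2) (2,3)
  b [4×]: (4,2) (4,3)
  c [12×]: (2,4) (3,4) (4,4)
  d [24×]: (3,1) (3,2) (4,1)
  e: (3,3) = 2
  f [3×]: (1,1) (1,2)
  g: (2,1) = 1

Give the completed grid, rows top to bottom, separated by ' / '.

3 1 4 2 / 1 2 3 4 / 4 3 2 1 / 2 4 1 3

Cage g is given, which forces (2,1) = 1.
E is a freebie; hence (3,3) = 2.
Column 1 now contains 1, so (1,1) = 3.
Cage f's pair has product 3, so (1,2) = 1.
Row 1 already has 1, leaving (1,3) = 4.
4 is placed in row 1, so (1,4) = 2.
4 is placed in column 3, which forces (2,3) = 3.
Row 2 already has 3, so (2,4) = 4.
Column 1 now contains 3; hence (3,1) = 4.
Row 3 already has 4, which forces (3,2) = 3.
Row 3 already has 3, leaving (3,4) = 1.
Cage d needs product 24; hence (4,1) = 2.
1 is placed in column 2, so (4,2) = 4.
4 is placed in column 3, so (4,3) = 1.
1 is placed in column 4, leaving (4,4) = 3.
Row 2 now contains 4, leaving (2,2) = 2.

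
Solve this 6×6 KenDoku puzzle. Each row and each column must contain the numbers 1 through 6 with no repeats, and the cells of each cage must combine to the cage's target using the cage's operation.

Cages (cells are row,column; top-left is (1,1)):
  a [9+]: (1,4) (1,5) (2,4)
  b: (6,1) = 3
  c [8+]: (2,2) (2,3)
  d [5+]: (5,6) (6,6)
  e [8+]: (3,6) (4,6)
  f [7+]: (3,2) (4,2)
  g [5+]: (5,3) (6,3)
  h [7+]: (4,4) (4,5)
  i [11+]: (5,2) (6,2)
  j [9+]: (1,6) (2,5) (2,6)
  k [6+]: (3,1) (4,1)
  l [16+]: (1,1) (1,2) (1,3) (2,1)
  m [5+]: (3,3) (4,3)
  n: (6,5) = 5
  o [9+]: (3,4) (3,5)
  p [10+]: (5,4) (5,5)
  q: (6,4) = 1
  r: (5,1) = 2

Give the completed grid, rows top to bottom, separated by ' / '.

6 1 5 2 4 3 / 4 2 6 3 1 5 / 5 4 1 6 3 2 / 1 3 4 5 2 6 / 2 5 3 4 6 1 / 3 6 2 1 5 4

Cage r is a single given cell, which forces (5,1) = 2.
Cage b is given, which forces (6,1) = 3.
Cage q is given, which forces (6,4) = 1.
N is a freebie, so (6,5) = 5.
Cage i needs two cells with sum 11, which forces (5,2) = 5.
Row 6 now contains 5, so (6,2) = 6.
The only place for 1 in column 2 is (1,2).
Column 2 needs a 2, and only (2,2) is open for it.
The two cells of cage c must have sum 8; hence (2,3) = 6.
Cage l has sum 16, which forces (1,1) = 6.
In column 1, 4 can only go at (2,1), so (2,1) = 4.
Cage l needs sum 16; hence (1,3) = 5.
Row 1 already has 5, which forces (1,6) = 3.
4 is placed in row 2, which forces (2,4) = 3.
3 is placed in row 2, which forces (2,5) = 1.
1 is placed in row 2, which forces (2,6) = 5.
Column 6 already has 3; hence (5,6) = 1.
Row 5 now contains 1, leaving (5,3) = 3.
The two cells of cage g must have sum 5, leaving (6,3) = 2.
Cage d needs two cells with sum 5, leaving (6,6) = 4.
The only place for 2 in row 3 is (3,6).
Column 6 now contains 2, so (4,6) = 6.
The only place for 6 in row 3 is (3,4).
Cage o needs two cells with sum 9, leaving (3,5) = 3.
3 is placed in column 5, leaving (4,5) = 2.
Column 4 already has 6, leaving (5,4) = 4.
Cage p's pair has sum 10, leaving (5,5) = 6.
Column 4 already has 4; hence (1,4) = 2.
2 is placed in column 5, which forces (1,5) = 4.
Row 3 already has 3; hence (3,2) = 4.
Row 3 now contains 4, which forces (3,3) = 1.
Cage f needs two cells with sum 7, which forces (4,2) = 3.
Column 3 now contains 1, so (4,3) = 4.
Column 4 already has 4, leaving (4,4) = 5.
Row 3 already has 1, leaving (3,1) = 5.
Row 4 now contains 5, so (4,1) = 1.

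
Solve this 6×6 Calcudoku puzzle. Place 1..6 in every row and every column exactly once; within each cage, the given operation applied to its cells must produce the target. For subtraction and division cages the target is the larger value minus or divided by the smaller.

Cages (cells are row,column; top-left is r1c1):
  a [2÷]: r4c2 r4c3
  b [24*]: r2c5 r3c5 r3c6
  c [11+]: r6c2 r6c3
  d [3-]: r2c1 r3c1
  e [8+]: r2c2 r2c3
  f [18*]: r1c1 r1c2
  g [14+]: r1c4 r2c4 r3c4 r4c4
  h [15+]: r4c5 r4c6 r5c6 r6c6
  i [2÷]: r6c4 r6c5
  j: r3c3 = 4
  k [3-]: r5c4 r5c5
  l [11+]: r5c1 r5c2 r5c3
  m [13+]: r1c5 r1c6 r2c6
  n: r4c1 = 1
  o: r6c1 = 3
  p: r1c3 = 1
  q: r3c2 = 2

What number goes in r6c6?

P is a freebie; hence r1c3 = 1.
Q is a freebie, which forces r3c2 = 2.
Cage j is a single given cell, which forces r3c3 = 4.
Cage n is a single given cell, leaving r4c1 = 1.
O is a freebie, so r6c1 = 3.
Column 1 already has 3, which forces r1c1 = 6.
Cage f's pair has product 18, leaving r1c2 = 3.
Cage d needs two cells with difference 3, which forces r2c1 = 2.
The 3 cells of cage b must have product 24, so r2c5 = 4.
The two cells of cage d must have difference 3, so r3c1 = 5.
5 is placed in column 1, which forces r5c1 = 4.
The two cells of cage e must have sum 8, leaving r2c2 = 5.
Cage e needs two cells with sum 8; hence r2c3 = 3.
Cage m needs sum 13, so r2c6 = 6.
Column 6 now contains 6; hence r3c6 = 1.
Column 3 already has 3, leaving r4c3 = 2.
Column 2 now contains 5, which forces r5c2 = 1.
Column 3 already has 2, leaving r5c3 = 6.
Column 2 now contains 5, so r6c2 = 6.
Column 3 already has 6, leaving r6c3 = 5.
6 is placed in row 2; hence r2c4 = 1.
1 is placed in row 3, so r3c5 = 6.
6 is placed in column 2, leaving r4c2 = 4.
Cage g needs sum 14; hence r1c4 = 4.
6 is placed in row 3, so r3c4 = 3.
Cage g has sum 14, which forces r4c4 = 6.
Column 4 already has 4, which forces r6c4 = 2.
Row 6 now contains 2, so r6c5 = 1.
Row 6 now contains 2, leaving r6c6 = 4.
Cage h needs sum 15, leaving r4c5 = 3.
The 4 cells of cage h must have sum 15, which forces r4c6 = 5.
Column 4 already has 2; hence r5c4 = 5.
Cage k needs two cells with difference 3; hence r5c5 = 2.
Cage h needs sum 15, which forces r5c6 = 3.
Column 5 now contains 2; hence r1c5 = 5.
5 is placed in column 6; hence r1c6 = 2.
The full grid is 6 3 1 4 5 2 / 2 5 3 1 4 6 / 5 2 4 3 6 1 / 1 4 2 6 3 5 / 4 1 6 5 2 3 / 3 6 5 2 1 4.

4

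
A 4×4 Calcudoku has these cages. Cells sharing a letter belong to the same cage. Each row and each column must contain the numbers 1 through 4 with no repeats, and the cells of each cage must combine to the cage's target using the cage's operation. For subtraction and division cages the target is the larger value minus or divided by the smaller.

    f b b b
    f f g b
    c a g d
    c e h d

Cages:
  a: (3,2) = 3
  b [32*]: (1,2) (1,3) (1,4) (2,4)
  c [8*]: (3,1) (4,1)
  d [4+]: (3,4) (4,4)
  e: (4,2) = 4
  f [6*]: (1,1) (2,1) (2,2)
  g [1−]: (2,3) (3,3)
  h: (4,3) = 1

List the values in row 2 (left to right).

1 2 3 4

Cage b needs product 32, so (2,4) = 4.
A is a freebie, leaving (3,2) = 3.
3 is placed in row 3, leaving (3,4) = 1.
E is a freebie, so (4,2) = 4.
Cage h is given; hence (4,3) = 1.
1 is placed in column 4, so (4,4) = 3.
Cage b needs product 32, so (1,2) = 1.
Cage b needs product 32, leaving (1,3) = 4.
1 is placed in column 4, so (1,4) = 2.
Column 2 already has 1, which forces (2,2) = 2.
Cage g needs two cells with difference 1; hence (2,3) = 3.
Cage c's pair has product 8; hence (3,1) = 4.
4 is placed in column 3, so (3,3) = 2.
Row 4 already has 4, which forces (4,1) = 2.
Row 1 now contains 2, leaving (1,1) = 3.
Row 2 already has 3; hence (2,1) = 1.
Completed grid: 3 1 4 2 / 1 2 3 4 / 4 3 2 1 / 2 4 1 3.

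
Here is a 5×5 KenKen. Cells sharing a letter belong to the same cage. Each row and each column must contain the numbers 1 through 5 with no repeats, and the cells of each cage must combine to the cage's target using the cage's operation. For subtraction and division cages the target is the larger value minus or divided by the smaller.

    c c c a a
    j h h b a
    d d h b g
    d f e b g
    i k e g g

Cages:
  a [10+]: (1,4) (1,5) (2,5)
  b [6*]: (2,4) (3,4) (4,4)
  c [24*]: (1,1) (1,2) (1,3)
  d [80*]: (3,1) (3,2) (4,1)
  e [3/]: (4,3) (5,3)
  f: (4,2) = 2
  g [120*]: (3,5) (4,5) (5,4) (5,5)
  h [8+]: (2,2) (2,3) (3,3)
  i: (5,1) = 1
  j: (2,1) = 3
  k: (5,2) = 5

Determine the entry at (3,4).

Cage j is given; hence (2,1) = 3.
Cage d needs product 80, leaving (3,1) = 5.
Cage d needs product 80, so (3,2) = 4.
Cage d needs product 80, which forces (4,1) = 4.
F is a freebie, so (4,2) = 2.
Cage i is a single given cell, so (5,1) = 1.
Cage k is a single given cell, which forces (5,2) = 5.
1 is placed in row 5, so (5,3) = 3.
Column 1 now contains 4; hence (1,1) = 2.
Column 2 already has 2, which forces (1,2) = 3.
Cage c needs product 24, leaving (1,3) = 4.
5 is placed in column 2, leaving (2,2) = 1.
Cage h has sum 8; hence (2,3) = 5.
Row 2 now contains 1, so (2,4) = 2.
Row 2 already has 2, which forces (2,5) = 4.
The 3 cells of cage h must have sum 8; hence (3,3) = 2.
Cage g needs product 120, so (3,5) = 3.
3 is placed in column 3; hence (4,3) = 1.
1 is placed in row 4, which forces (4,4) = 3.
Cage g needs product 120, so (4,5) = 5.
2 is placed in column 4, which forces (5,4) = 4.
Column 5 now contains 4, leaving (5,5) = 2.
Cage a needs sum 10, leaving (1,4) = 5.
Column 5 already has 5, which forces (1,5) = 1.
Row 3 now contains 3, leaving (3,4) = 1.
The full grid is 2 3 4 5 1 / 3 1 5 2 4 / 5 4 2 1 3 / 4 2 1 3 5 / 1 5 3 4 2.

1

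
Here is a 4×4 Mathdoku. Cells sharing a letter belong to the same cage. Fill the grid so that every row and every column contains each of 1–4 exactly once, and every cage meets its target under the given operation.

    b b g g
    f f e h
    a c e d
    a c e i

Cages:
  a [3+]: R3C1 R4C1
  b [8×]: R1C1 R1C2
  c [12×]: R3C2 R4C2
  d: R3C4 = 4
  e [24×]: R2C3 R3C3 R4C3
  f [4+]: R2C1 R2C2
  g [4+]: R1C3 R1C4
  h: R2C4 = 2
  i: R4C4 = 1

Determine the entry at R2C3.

Cage h is a single given cell, which forces R2C4 = 2.
D is a freebie; hence R3C4 = 4.
I is a freebie, which forces R4C4 = 1.
The two cells of cage g must have sum 4, leaving R1C3 = 1.
Column 4 already has 1, leaving R1C4 = 3.
Cage a needs two cells with sum 3, which forces R3C1 = 1.
Row 3 already has 4; hence R3C2 = 3.
3 is placed in row 3, which forces R3C3 = 2.
Row 4 now contains 1, so R4C1 = 2.
Cage c needs two cells with product 12, which forces R4C2 = 4.
Row 4 already has 4, which forces R4C3 = 3.
Column 1 now contains 2, which forces R1C1 = 4.
Column 2 now contains 4; hence R1C2 = 2.
Column 1 now contains 1; hence R2C1 = 3.
3 is placed in column 2; hence R2C2 = 1.
Column 3 already has 3, so R2C3 = 4.
Filled in: 4 2 1 3 / 3 1 4 2 / 1 3 2 4 / 2 4 3 1.

4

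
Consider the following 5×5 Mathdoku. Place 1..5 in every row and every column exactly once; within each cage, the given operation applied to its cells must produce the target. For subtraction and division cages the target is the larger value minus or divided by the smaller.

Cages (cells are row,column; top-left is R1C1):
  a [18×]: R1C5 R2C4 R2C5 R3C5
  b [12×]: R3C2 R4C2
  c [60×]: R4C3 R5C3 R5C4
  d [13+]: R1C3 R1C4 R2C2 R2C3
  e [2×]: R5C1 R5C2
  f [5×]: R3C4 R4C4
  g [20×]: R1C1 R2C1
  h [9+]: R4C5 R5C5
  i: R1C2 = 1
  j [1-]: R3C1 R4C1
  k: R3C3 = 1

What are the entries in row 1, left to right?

Cage i is given; hence R1C2 = 1.
Cage a needs product 18, which forces R2C4 = 3.
Cage k is given, so R3C3 = 1.
Row 3 already has 1, leaving R3C4 = 5.
5 is placed in column 4, so R4C4 = 1.
Column 2 already has 1; hence R5C2 = 2.
5 is placed in column 4, leaving R5C4 = 4.
Row 5 now contains 4, so R5C5 = 5.
4 is placed in column 4; hence R1C4 = 2.
Row 1 already has 2; hence R1C5 = 3.
The 4 cells of cage d must have sum 13, which forces R2C3 = 2.
Cage a has product 18; hence R2C5 = 1.
Column 5 now contains 3; hence R3C5 = 2.
Cage c has product 60; hence R4C3 = 5.
Column 5 now contains 5, leaving R4C5 = 4.
Row 5 already has 2; hence R5C1 = 1.
Row 5 already has 5; hence R5C3 = 3.
Column 3 now contains 5, which forces R1C3 = 4.
The 4 cells of cage d must have sum 13, which forces R2C2 = 5.
The two cells of cage b must have product 12, which forces R3C2 = 4.
Row 4 now contains 4, leaving R4C2 = 3.
Row 1 already has 4, leaving R1C1 = 5.
5 is placed in row 2, leaving R2C1 = 4.
4 is placed in row 3; hence R3C1 = 3.
3 is placed in row 4, leaving R4C1 = 2.
The full grid is 5 1 4 2 3 / 4 5 2 3 1 / 3 4 1 5 2 / 2 3 5 1 4 / 1 2 3 4 5.

5 1 4 2 3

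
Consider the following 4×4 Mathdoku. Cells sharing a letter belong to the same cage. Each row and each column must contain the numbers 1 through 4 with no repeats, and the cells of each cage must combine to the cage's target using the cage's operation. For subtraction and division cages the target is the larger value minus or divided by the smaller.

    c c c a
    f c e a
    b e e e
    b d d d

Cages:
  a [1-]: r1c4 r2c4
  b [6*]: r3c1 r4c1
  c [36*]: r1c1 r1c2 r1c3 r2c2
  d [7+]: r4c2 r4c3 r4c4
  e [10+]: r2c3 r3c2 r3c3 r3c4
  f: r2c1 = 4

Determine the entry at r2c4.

1

Cage f is given, so r2c1 = 4.
Cage c has product 36, so r2c2 = 3.
The only place for 2 in row 1 is r1c4.
Column 4 now contains 2, so r2c4 = 1.
Column 4 now contains 1, so r4c4 = 4.
1 is placed in row 2, which forces r2c3 = 2.
Column 4 already has 4, so r3c4 = 3.
Column 3 already has 2, which forces r4c3 = 1.
Row 3 now contains 3, which forces r3c1 = 2.
Cage e has sum 10, which forces r3c2 = 1.
1 is placed in column 3; hence r3c3 = 4.
The two cells of cage b must have product 6, which forces r4c1 = 3.
Row 4 already has 1, which forces r4c2 = 2.
Column 1 already has 3; hence r1c1 = 1.
Column 2 now contains 1, leaving r1c2 = 4.
4 is placed in column 3; hence r1c3 = 3.
Filled in: 1 4 3 2 / 4 3 2 1 / 2 1 4 3 / 3 2 1 4.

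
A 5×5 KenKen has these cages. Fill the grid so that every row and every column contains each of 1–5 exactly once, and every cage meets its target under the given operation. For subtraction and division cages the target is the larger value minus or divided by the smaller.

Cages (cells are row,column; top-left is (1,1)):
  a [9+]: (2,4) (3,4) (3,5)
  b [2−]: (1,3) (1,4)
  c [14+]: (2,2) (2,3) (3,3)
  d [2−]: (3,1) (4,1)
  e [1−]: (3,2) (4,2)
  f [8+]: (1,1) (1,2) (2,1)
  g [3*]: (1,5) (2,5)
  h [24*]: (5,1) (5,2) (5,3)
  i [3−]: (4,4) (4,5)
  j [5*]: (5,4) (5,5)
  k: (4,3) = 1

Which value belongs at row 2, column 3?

4

The 3 cells of cage c must have sum 14, which forces (2,2) = 5.
Cage c needs sum 14, so (2,3) = 4.
Cage c has sum 14, leaving (3,3) = 5.
Cage k is given, which forces (4,3) = 1.
Column 5 needs a 4, and only (3,5) is open for it.
In column 4, 4 can only go at (1,4), so (1,4) = 4.
Cage b needs two cells with difference 2, so (1,3) = 2.
Column 3 already has 2, which forces (5,3) = 3.
Row 1 now contains 2, so (1,1) = 5.
Cage f needs sum 8, leaving (1,2) = 1.
1 is placed in row 1, so (1,5) = 3.
Cage f has sum 8; hence (2,1) = 2.
2 is placed in row 2, leaving (2,4) = 3.
Column 5 now contains 3, leaving (2,5) = 1.
Column 4 now contains 3, so (3,4) = 2.
Column 4 now contains 2, so (4,4) = 5.
5 is placed in row 4, which forces (4,5) = 2.
2 is placed in column 1, so (5,1) = 4.
4 is placed in row 5, which forces (5,2) = 2.
Column 4 now contains 5, so (5,4) = 1.
1 is placed in column 5, leaving (5,5) = 5.
Cage d needs two cells with difference 2, so (3,1) = 1.
Row 3 now contains 2; hence (3,2) = 3.
Column 1 already has 4, so (4,1) = 3.
Cage e's pair has difference 1, leaving (4,2) = 4.
The full grid is 5 1 2 4 3 / 2 5 4 3 1 / 1 3 5 2 4 / 3 4 1 5 2 / 4 2 3 1 5.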